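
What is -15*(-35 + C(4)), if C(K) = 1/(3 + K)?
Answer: 3660/7 ≈ 522.86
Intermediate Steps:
-15*(-35 + C(4)) = -15*(-35 + 1/(3 + 4)) = -15*(-35 + 1/7) = -15*(-244/7) = 3660/7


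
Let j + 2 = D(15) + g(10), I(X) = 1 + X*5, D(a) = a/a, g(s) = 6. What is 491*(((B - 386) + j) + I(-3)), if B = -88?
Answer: -237153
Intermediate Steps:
D(a) = 1
I(X) = 1 + 5*X
j = 5 (j = -2 + (1 + 6) = -2 + 7 = 5)
491*(((B - 386) + j) + I(-3)) = 491*(((-88 - 386) + 5) + (1 + 5*(-3))) = 491*((-474 + 5) + (1 - 15)) = 491*(-469 - 14) = 491*(-483) = -237153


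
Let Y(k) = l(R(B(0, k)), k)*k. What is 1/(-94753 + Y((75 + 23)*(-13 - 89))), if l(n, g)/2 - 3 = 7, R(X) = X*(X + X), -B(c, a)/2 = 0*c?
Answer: -1/294673 ≈ -3.3936e-6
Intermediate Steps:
B(c, a) = 0 (B(c, a) = -0*c = -2*0 = 0)
R(X) = 2*X² (R(X) = X*(2*X) = 2*X²)
l(n, g) = 20 (l(n, g) = 6 + 2*7 = 6 + 14 = 20)
Y(k) = 20*k
1/(-94753 + Y((75 + 23)*(-13 - 89))) = 1/(-94753 + 20*((75 + 23)*(-13 - 89))) = 1/(-94753 + 20*(98*(-102))) = 1/(-94753 + 20*(-9996)) = 1/(-94753 - 199920) = 1/(-294673) = -1/294673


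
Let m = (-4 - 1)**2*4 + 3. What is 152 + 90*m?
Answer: 9422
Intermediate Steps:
m = 103 (m = (-5)**2*4 + 3 = 25*4 + 3 = 100 + 3 = 103)
152 + 90*m = 152 + 90*103 = 152 + 9270 = 9422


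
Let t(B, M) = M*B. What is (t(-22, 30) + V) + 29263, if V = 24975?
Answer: 53578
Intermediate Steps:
t(B, M) = B*M
(t(-22, 30) + V) + 29263 = (-22*30 + 24975) + 29263 = (-660 + 24975) + 29263 = 24315 + 29263 = 53578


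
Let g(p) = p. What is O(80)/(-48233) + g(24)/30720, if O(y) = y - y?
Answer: 1/1280 ≈ 0.00078125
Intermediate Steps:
O(y) = 0
O(80)/(-48233) + g(24)/30720 = 0/(-48233) + 24/30720 = 0*(-1/48233) + 24*(1/30720) = 0 + 1/1280 = 1/1280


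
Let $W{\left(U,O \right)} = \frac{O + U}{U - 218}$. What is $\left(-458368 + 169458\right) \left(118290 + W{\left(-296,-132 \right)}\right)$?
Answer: $- \frac{8783078949040}{257} \approx -3.4175 \cdot 10^{10}$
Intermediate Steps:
$W{\left(U,O \right)} = \frac{O + U}{-218 + U}$
$\left(-458368 + 169458\right) \left(118290 + W{\left(-296,-132 \right)}\right) = \left(-458368 + 169458\right) \left(118290 + \frac{-132 - 296}{-218 - 296}\right) = - 288910 \left(118290 + \frac{1}{-514} \left(-428\right)\right) = - 288910 \left(118290 - - \frac{214}{257}\right) = - 288910 \left(118290 + \frac{214}{257}\right) = \left(-288910\right) \frac{30400744}{257} = - \frac{8783078949040}{257}$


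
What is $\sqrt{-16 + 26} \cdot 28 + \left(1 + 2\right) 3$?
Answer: $9 + 28 \sqrt{10} \approx 97.544$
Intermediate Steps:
$\sqrt{-16 + 26} \cdot 28 + \left(1 + 2\right) 3 = \sqrt{10} \cdot 28 + 3 \cdot 3 = 28 \sqrt{10} + 9 = 9 + 28 \sqrt{10}$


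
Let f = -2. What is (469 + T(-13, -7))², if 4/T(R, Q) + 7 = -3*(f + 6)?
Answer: 79334649/361 ≈ 2.1976e+5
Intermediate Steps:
T(R, Q) = -4/19 (T(R, Q) = 4/(-7 - 3*(-2 + 6)) = 4/(-7 - 3*4) = 4/(-7 - 12) = 4/(-19) = 4*(-1/19) = -4/19)
(469 + T(-13, -7))² = (469 - 4/19)² = (8907/19)² = 79334649/361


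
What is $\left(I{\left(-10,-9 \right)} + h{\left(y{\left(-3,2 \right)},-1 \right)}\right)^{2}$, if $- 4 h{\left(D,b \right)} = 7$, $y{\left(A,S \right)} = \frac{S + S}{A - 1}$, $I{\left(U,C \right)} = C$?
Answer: $\frac{1849}{16} \approx 115.56$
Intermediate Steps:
$y{\left(A,S \right)} = \frac{2 S}{-1 + A}$
$h{\left(D,b \right)} = - \frac{7}{4}$ ($h{\left(D,b \right)} = \left(- \frac{1}{4}\right) 7 = - \frac{7}{4}$)
$\left(I{\left(-10,-9 \right)} + h{\left(y{\left(-3,2 \right)},-1 \right)}\right)^{2} = \left(-9 - \frac{7}{4}\right)^{2} = \left(- \frac{43}{4}\right)^{2} = \frac{1849}{16}$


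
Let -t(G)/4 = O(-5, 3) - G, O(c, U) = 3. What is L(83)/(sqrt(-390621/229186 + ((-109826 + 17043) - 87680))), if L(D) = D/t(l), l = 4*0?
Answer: 83*I*sqrt(9479129233206454)/496319804868 ≈ 0.016282*I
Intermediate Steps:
l = 0
t(G) = -12 + 4*G (t(G) = -4*(3 - G) = -12 + 4*G)
L(D) = -D/12 (L(D) = D/(-12 + 4*0) = D/(-12 + 0) = D/(-12) = D*(-1/12) = -D/12)
L(83)/(sqrt(-390621/229186 + ((-109826 + 17043) - 87680))) = (-1/12*83)/(sqrt(-390621/229186 + ((-109826 + 17043) - 87680))) = -83/(12*sqrt(-390621*1/229186 + (-92783 - 87680))) = -83/(12*sqrt(-390621/229186 - 180463)) = -83*(-I*sqrt(9479129233206454)/41359983739)/12 = -(-83)*I*sqrt(9479129233206454)/496319804868 = 83*I*sqrt(9479129233206454)/496319804868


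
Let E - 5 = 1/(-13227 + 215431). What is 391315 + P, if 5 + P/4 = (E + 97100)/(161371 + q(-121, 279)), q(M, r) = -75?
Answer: 3190511540413741/8153674096 ≈ 3.9130e+5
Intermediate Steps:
E = 1011021/202204 (E = 5 + 1/(-13227 + 215431) = 5 + 1/202204 = 1011021/202204 ≈ 5.0000)
P = -143438462499/8153674096 (P = -20 + 4*((1011021/202204 + 97100)/(161371 - 75)) = -20 + 4*((19635019421/202204)/161296) = -20 + 4*((19635019421/202204)*(1/161296)) = -20 + 4*(19635019421/32614696384) = -20 + 19635019421/8153674096 = -143438462499/8153674096 ≈ -17.592)
391315 + P = 391315 - 143438462499/8153674096 = 3190511540413741/8153674096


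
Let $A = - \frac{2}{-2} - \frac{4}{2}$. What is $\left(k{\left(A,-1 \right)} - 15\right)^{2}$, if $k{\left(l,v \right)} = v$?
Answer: $256$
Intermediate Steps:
$A = -1$ ($A = \left(-2\right) \left(- \frac{1}{2}\right) - 2 = 1 - 2 = -1$)
$\left(k{\left(A,-1 \right)} - 15\right)^{2} = \left(-1 - 15\right)^{2} = \left(-16\right)^{2} = 256$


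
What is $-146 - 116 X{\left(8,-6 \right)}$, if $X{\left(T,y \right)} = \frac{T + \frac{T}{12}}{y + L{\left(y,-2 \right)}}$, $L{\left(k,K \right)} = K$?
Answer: $- \frac{61}{3} \approx -20.333$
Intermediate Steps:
$X{\left(T,y \right)} = \frac{13 T}{12 \left(-2 + y\right)}$ ($X{\left(T,y \right)} = \frac{T + \frac{T}{12}}{y - 2} = \frac{T + T \frac{1}{12}}{-2 + y} = \frac{T + \frac{T}{12}}{-2 + y} = \frac{\frac{13}{12} T}{-2 + y} = \frac{13 T}{12 \left(-2 + y\right)}$)
$-146 - 116 X{\left(8,-6 \right)} = -146 - 116 \cdot \frac{13}{12} \cdot 8 \frac{1}{-2 - 6} = -146 - 116 \cdot \frac{13}{12} \cdot 8 \frac{1}{-8} = -146 - 116 \cdot \frac{13}{12} \cdot 8 \left(- \frac{1}{8}\right) = -146 - - \frac{377}{3} = -146 + \frac{377}{3} = - \frac{61}{3}$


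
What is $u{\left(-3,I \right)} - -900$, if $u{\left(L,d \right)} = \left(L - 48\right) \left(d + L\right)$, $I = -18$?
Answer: $1971$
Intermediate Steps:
$u{\left(L,d \right)} = \left(-48 + L\right) \left(L + d\right)$
$u{\left(-3,I \right)} - -900 = \left(\left(-3\right)^{2} - -144 - -864 - -54\right) - -900 = \left(9 + 144 + 864 + 54\right) + 900 = 1071 + 900 = 1971$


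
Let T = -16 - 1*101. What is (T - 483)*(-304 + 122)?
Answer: 109200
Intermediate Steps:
T = -117 (T = -16 - 101 = -117)
(T - 483)*(-304 + 122) = (-117 - 483)*(-304 + 122) = -600*(-182) = 109200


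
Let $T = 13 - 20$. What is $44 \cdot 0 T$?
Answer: $0$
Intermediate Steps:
$T = -7$ ($T = 13 - 20 = -7$)
$44 \cdot 0 T = 44 \cdot 0 \left(-7\right) = 0 \left(-7\right) = 0$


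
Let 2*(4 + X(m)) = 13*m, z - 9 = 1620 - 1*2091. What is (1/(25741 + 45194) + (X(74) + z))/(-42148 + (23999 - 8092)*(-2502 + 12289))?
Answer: 1064026/11040299353035 ≈ 9.6377e-8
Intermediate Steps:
z = -462 (z = 9 + (1620 - 1*2091) = 9 + (1620 - 2091) = 9 - 471 = -462)
X(m) = -4 + 13*m/2 (X(m) = -4 + (13*m)/2 = -4 + 13*m/2)
(1/(25741 + 45194) + (X(74) + z))/(-42148 + (23999 - 8092)*(-2502 + 12289)) = (1/(25741 + 45194) + ((-4 + (13/2)*74) - 462))/(-42148 + (23999 - 8092)*(-2502 + 12289)) = (1/70935 + ((-4 + 481) - 462))/(-42148 + 15907*9787) = (1/70935 + (477 - 462))/(-42148 + 155681809) = (1/70935 + 15)/155639661 = (1064026/70935)*(1/155639661) = 1064026/11040299353035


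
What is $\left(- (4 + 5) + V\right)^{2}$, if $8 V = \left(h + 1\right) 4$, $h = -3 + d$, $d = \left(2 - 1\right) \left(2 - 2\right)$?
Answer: $100$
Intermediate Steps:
$d = 0$ ($d = 1 \left(2 - 2\right) = 1 \cdot 0 = 0$)
$h = -3$ ($h = -3 + 0 = -3$)
$V = -1$ ($V = \frac{\left(-3 + 1\right) 4}{8} = \frac{\left(-2\right) 4}{8} = \frac{1}{8} \left(-8\right) = -1$)
$\left(- (4 + 5) + V\right)^{2} = \left(- (4 + 5) - 1\right)^{2} = \left(\left(-1\right) 9 - 1\right)^{2} = \left(-9 - 1\right)^{2} = \left(-10\right)^{2} = 100$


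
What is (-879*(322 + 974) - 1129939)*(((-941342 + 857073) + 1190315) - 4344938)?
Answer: 7349444331716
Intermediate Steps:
(-879*(322 + 974) - 1129939)*(((-941342 + 857073) + 1190315) - 4344938) = (-879*1296 - 1129939)*((-84269 + 1190315) - 4344938) = (-1139184 - 1129939)*(1106046 - 4344938) = -2269123*(-3238892) = 7349444331716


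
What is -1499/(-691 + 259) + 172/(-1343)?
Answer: 1938853/580176 ≈ 3.3418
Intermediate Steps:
-1499/(-691 + 259) + 172/(-1343) = -1499/(-432) + 172*(-1/1343) = -1/432*(-1499) - 172/1343 = 1499/432 - 172/1343 = 1938853/580176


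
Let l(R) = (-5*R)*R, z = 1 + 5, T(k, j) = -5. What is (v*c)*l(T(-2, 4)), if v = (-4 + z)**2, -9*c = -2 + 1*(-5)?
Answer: -3500/9 ≈ -388.89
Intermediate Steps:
c = 7/9 (c = -(-2 + 1*(-5))/9 = -(-2 - 5)/9 = -1/9*(-7) = 7/9 ≈ 0.77778)
z = 6
l(R) = -5*R**2
v = 4 (v = (-4 + 6)**2 = 2**2 = 4)
(v*c)*l(T(-2, 4)) = (4*(7/9))*(-5*(-5)**2) = 28*(-5*25)/9 = (28/9)*(-125) = -3500/9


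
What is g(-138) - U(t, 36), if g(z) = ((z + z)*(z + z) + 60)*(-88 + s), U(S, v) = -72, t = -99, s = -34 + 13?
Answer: -8309652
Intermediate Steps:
s = -21
g(z) = -6540 - 436*z² (g(z) = ((z + z)*(z + z) + 60)*(-88 - 21) = ((2*z)*(2*z) + 60)*(-109) = (4*z² + 60)*(-109) = (60 + 4*z²)*(-109) = -6540 - 436*z²)
g(-138) - U(t, 36) = (-6540 - 436*(-138)²) - 1*(-72) = (-6540 - 436*19044) + 72 = (-6540 - 8303184) + 72 = -8309724 + 72 = -8309652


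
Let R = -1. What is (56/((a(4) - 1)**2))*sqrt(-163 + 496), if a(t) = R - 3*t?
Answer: 6*sqrt(37)/7 ≈ 5.2138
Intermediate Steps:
a(t) = -1 - 3*t
(56/((a(4) - 1)**2))*sqrt(-163 + 496) = (56/(((-1 - 3*4) - 1)**2))*sqrt(-163 + 496) = (56/(((-1 - 12) - 1)**2))*sqrt(333) = (56/((-13 - 1)**2))*(3*sqrt(37)) = (56/((-14)**2))*(3*sqrt(37)) = (56/196)*(3*sqrt(37)) = (56*(1/196))*(3*sqrt(37)) = 2*(3*sqrt(37))/7 = 6*sqrt(37)/7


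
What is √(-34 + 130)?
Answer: 4*√6 ≈ 9.7980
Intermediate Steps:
√(-34 + 130) = √96 = 4*√6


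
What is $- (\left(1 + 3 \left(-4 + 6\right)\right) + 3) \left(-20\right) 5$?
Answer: $1000$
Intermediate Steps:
$- (\left(1 + 3 \left(-4 + 6\right)\right) + 3) \left(-20\right) 5 = - (\left(1 + 3 \cdot 2\right) + 3) \left(-20\right) 5 = - (\left(1 + 6\right) + 3) \left(-20\right) 5 = - (7 + 3) \left(-20\right) 5 = \left(-1\right) 10 \left(-20\right) 5 = \left(-10\right) \left(-20\right) 5 = 200 \cdot 5 = 1000$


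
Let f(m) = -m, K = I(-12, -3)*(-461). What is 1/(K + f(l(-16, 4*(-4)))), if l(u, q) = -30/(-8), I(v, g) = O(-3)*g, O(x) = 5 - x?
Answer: 4/44241 ≈ 9.0414e-5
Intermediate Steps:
I(v, g) = 8*g (I(v, g) = (5 - 1*(-3))*g = (5 + 3)*g = 8*g)
l(u, q) = 15/4 (l(u, q) = -30*(-1/8) = 15/4)
K = 11064 (K = (8*(-3))*(-461) = -24*(-461) = 11064)
1/(K + f(l(-16, 4*(-4)))) = 1/(11064 - 1*15/4) = 1/(11064 - 15/4) = 1/(44241/4) = 4/44241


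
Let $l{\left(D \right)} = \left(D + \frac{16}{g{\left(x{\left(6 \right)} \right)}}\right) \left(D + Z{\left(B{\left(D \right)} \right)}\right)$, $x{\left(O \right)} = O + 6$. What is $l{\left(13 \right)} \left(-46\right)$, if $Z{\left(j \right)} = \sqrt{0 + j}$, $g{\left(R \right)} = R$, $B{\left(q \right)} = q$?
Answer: $- \frac{25714}{3} - \frac{1978 \sqrt{13}}{3} \approx -10949.0$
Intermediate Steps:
$x{\left(O \right)} = 6 + O$
$Z{\left(j \right)} = \sqrt{j}$
$l{\left(D \right)} = \left(\frac{4}{3} + D\right) \left(D + \sqrt{D}\right)$ ($l{\left(D \right)} = \left(D + \frac{16}{6 + 6}\right) \left(D + \sqrt{D}\right) = \left(D + \frac{16}{12}\right) \left(D + \sqrt{D}\right) = \left(D + 16 \cdot \frac{1}{12}\right) \left(D + \sqrt{D}\right) = \left(D + \frac{4}{3}\right) \left(D + \sqrt{D}\right) = \left(\frac{4}{3} + D\right) \left(D + \sqrt{D}\right)$)
$l{\left(13 \right)} \left(-46\right) = \left(\frac{4}{3} \cdot 13 + \frac{4 \sqrt{13}}{3} + 13 \left(13 + \sqrt{13}\right)\right) \left(-46\right) = \left(\frac{52}{3} + \frac{4 \sqrt{13}}{3} + \left(169 + 13 \sqrt{13}\right)\right) \left(-46\right) = \left(\frac{559}{3} + \frac{43 \sqrt{13}}{3}\right) \left(-46\right) = - \frac{25714}{3} - \frac{1978 \sqrt{13}}{3}$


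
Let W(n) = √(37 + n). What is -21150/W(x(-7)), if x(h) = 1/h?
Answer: -3525*√1806/43 ≈ -3483.8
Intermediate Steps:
-21150/W(x(-7)) = -21150/√(37 + 1/(-7)) = -21150/√(37 - ⅐) = -21150*√1806/258 = -3525*√1806/43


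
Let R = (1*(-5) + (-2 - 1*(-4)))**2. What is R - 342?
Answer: -333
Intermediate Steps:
R = 9 (R = (-5 + (-2 + 4))**2 = (-5 + 2)**2 = (-3)**2 = 9)
R - 342 = 9 - 342 = -333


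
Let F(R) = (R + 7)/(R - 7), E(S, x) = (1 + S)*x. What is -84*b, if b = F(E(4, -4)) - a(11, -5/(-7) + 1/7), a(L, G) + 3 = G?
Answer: -1984/9 ≈ -220.44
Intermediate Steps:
E(S, x) = x*(1 + S)
a(L, G) = -3 + G
F(R) = (7 + R)/(-7 + R)
b = 496/189 (b = (7 - 4*(1 + 4))/(-7 - 4*(1 + 4)) - (-3 + (-5/(-7) + 1/7)) = (7 - 4*5)/(-7 - 4*5) - (-3 + (-5*(-1/7) + 1*(1/7))) = (7 - 20)/(-7 - 20) - (-3 + (5/7 + 1/7)) = -13/(-27) - (-3 + 6/7) = -1/27*(-13) - 1*(-15/7) = 13/27 + 15/7 = 496/189 ≈ 2.6243)
-84*b = -84*496/189 = -1984/9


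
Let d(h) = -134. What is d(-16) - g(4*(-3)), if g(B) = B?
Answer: -122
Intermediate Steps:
d(-16) - g(4*(-3)) = -134 - 4*(-3) = -134 - 1*(-12) = -134 + 12 = -122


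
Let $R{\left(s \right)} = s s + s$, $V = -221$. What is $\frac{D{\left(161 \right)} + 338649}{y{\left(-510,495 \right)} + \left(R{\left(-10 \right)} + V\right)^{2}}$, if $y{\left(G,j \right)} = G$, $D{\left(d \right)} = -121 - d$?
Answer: $\frac{338367}{16651} \approx 20.321$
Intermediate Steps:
$R{\left(s \right)} = s + s^{2}$ ($R{\left(s \right)} = s^{2} + s = s + s^{2}$)
$\frac{D{\left(161 \right)} + 338649}{y{\left(-510,495 \right)} + \left(R{\left(-10 \right)} + V\right)^{2}} = \frac{\left(-121 - 161\right) + 338649}{-510 + \left(- 10 \left(1 - 10\right) - 221\right)^{2}} = \frac{\left(-121 - 161\right) + 338649}{-510 + \left(\left(-10\right) \left(-9\right) - 221\right)^{2}} = \frac{-282 + 338649}{-510 + \left(90 - 221\right)^{2}} = \frac{338367}{-510 + \left(-131\right)^{2}} = \frac{338367}{-510 + 17161} = \frac{338367}{16651}$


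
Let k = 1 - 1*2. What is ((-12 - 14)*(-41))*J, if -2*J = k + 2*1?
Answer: -533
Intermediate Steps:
k = -1 (k = 1 - 2 = -1)
J = -1/2 (J = -(-1 + 2*1)/2 = -(-1 + 2)/2 = -1/2*1 = -1/2 ≈ -0.50000)
((-12 - 14)*(-41))*J = ((-12 - 14)*(-41))*(-1/2) = -26*(-41)*(-1/2) = 1066*(-1/2) = -533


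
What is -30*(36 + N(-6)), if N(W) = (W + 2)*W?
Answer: -1800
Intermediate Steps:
N(W) = W*(2 + W) (N(W) = (2 + W)*W = W*(2 + W))
-30*(36 + N(-6)) = -30*(36 - 6*(2 - 6)) = -30*(36 - 6*(-4)) = -30*(36 + 24) = -30*60 = -1800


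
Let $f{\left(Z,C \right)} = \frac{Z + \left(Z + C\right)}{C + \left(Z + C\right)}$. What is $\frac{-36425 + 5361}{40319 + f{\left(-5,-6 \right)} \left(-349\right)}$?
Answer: $- \frac{528088}{679839} \approx -0.77678$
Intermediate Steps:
$f{\left(Z,C \right)} = \frac{C + 2 Z}{Z + 2 C}$ ($f{\left(Z,C \right)} = \frac{Z + \left(C + Z\right)}{C + \left(C + Z\right)} = \frac{C + 2 Z}{Z + 2 C}$)
$\frac{-36425 + 5361}{40319 + f{\left(-5,-6 \right)} \left(-349\right)} = \frac{-36425 + 5361}{40319 + \frac{-6 + 2 \left(-5\right)}{-5 + 2 \left(-6\right)} \left(-349\right)} = - \frac{31064}{40319 + \frac{-6 - 10}{-5 - 12} \left(-349\right)} = - \frac{31064}{40319 + \frac{1}{-17} \left(-16\right) \left(-349\right)} = - \frac{31064}{40319 + \left(- \frac{1}{17}\right) \left(-16\right) \left(-349\right)} = - \frac{31064}{40319 + \frac{16}{17} \left(-349\right)} = - \frac{31064}{40319 - \frac{5584}{17}} = - \frac{31064}{\frac{679839}{17}} = \left(-31064\right) \frac{17}{679839} = - \frac{528088}{679839}$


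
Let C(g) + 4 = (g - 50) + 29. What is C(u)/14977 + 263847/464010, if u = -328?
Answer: 1262613663/2316492590 ≈ 0.54505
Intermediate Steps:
C(g) = -25 + g (C(g) = -4 + ((g - 50) + 29) = -4 + ((-50 + g) + 29) = -4 + (-21 + g) = -25 + g)
C(u)/14977 + 263847/464010 = (-25 - 328)/14977 + 263847/464010 = -353*1/14977 + 263847*(1/464010) = -353/14977 + 87949/154670 = 1262613663/2316492590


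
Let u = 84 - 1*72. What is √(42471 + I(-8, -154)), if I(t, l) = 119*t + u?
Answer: √41531 ≈ 203.79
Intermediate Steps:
u = 12 (u = 84 - 72 = 12)
I(t, l) = 12 + 119*t (I(t, l) = 119*t + 12 = 12 + 119*t)
√(42471 + I(-8, -154)) = √(42471 + (12 + 119*(-8))) = √(42471 + (12 - 952)) = √(42471 - 940) = √41531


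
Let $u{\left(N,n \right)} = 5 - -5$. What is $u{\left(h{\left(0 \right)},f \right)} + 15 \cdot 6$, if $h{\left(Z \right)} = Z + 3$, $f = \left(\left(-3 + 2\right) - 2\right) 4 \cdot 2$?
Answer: $100$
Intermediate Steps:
$f = -24$ ($f = \left(-1 - 2\right) 4 \cdot 2 = \left(-3\right) 4 \cdot 2 = \left(-12\right) 2 = -24$)
$h{\left(Z \right)} = 3 + Z$
$u{\left(N,n \right)} = 10$ ($u{\left(N,n \right)} = 5 + 5 = 10$)
$u{\left(h{\left(0 \right)},f \right)} + 15 \cdot 6 = 10 + 15 \cdot 6 = 10 + 90 = 100$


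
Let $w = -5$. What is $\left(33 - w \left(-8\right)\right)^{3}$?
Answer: $-343$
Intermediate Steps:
$\left(33 - w \left(-8\right)\right)^{3} = \left(33 - \left(-5\right) \left(-8\right)\right)^{3} = \left(33 - 40\right)^{3} = \left(-7\right)^{3} = -343$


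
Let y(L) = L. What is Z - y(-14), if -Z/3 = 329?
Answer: -973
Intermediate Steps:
Z = -987 (Z = -3*329 = -987)
Z - y(-14) = -987 - 1*(-14) = -987 + 14 = -973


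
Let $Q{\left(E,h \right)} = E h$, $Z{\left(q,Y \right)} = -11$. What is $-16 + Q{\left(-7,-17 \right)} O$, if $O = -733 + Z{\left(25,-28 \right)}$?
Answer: $-88552$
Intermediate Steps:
$O = -744$ ($O = -733 - 11 = -744$)
$-16 + Q{\left(-7,-17 \right)} O = -16 + \left(-7\right) \left(-17\right) \left(-744\right) = -16 + 119 \left(-744\right) = -16 - 88536 = -88552$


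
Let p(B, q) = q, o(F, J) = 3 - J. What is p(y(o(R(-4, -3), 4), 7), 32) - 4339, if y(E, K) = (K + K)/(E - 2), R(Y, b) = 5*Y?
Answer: -4307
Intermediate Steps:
y(E, K) = 2*K/(-2 + E) (y(E, K) = (2*K)/(-2 + E) = 2*K/(-2 + E))
p(y(o(R(-4, -3), 4), 7), 32) - 4339 = 32 - 4339 = -4307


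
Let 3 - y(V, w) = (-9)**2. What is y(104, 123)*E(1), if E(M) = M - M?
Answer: 0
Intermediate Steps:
y(V, w) = -78 (y(V, w) = 3 - 1*(-9)**2 = 3 - 1*81 = 3 - 81 = -78)
E(M) = 0
y(104, 123)*E(1) = -78*0 = 0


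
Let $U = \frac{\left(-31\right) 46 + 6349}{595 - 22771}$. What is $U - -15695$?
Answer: $\frac{38671933}{2464} \approx 15695.0$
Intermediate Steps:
$U = - \frac{547}{2464}$ ($U = \frac{-1426 + 6349}{-22176} = 4923 \left(- \frac{1}{22176}\right) = - \frac{547}{2464} \approx -0.222$)
$U - -15695 = - \frac{547}{2464} - -15695 = - \frac{547}{2464} + 15695 = \frac{38671933}{2464}$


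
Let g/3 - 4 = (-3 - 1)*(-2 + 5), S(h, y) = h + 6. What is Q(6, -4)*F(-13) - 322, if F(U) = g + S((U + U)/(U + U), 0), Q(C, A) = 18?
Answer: -628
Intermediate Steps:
S(h, y) = 6 + h
g = -24 (g = 12 + 3*((-3 - 1)*(-2 + 5)) = 12 + 3*(-4*3) = 12 + 3*(-12) = 12 - 36 = -24)
F(U) = -17 (F(U) = -24 + (6 + (U + U)/(U + U)) = -24 + (6 + (2*U)/((2*U))) = -24 + (6 + (2*U)*(1/(2*U))) = -24 + (6 + 1) = -24 + 7 = -17)
Q(6, -4)*F(-13) - 322 = 18*(-17) - 322 = -306 - 322 = -628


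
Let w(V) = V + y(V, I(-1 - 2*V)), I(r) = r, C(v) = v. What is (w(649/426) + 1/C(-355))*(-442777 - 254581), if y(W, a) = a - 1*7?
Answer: 7075045589/1065 ≈ 6.6432e+6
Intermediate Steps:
y(W, a) = -7 + a (y(W, a) = a - 7 = -7 + a)
w(V) = -8 - V (w(V) = V + (-7 + (-1 - 2*V)) = V + (-8 - 2*V) = -8 - V)
(w(649/426) + 1/C(-355))*(-442777 - 254581) = ((-8 - 649/426) + 1/(-355))*(-442777 - 254581) = ((-8 - 649/426) - 1/355)*(-697358) = (-4057/426 - 1/355)*(-697358) = -20291/2130*(-697358) = 7075045589/1065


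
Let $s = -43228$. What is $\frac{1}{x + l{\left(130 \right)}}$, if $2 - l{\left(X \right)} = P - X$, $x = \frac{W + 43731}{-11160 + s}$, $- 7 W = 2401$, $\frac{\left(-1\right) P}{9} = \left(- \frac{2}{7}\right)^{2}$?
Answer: $\frac{666253}{87903385} \approx 0.0075794$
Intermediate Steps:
$P = - \frac{36}{49}$ ($P = - 9 \left(- \frac{2}{7}\right)^{2} = \left(-9\right) \frac{4}{49} = - \frac{36}{49} \approx -0.73469$)
$W = -343$ ($W = \left(- \frac{1}{7}\right) 2401 = -343$)
$x = - \frac{10847}{13597}$ ($x = \frac{-343 + 43731}{-11160 - 43228} = \frac{43388}{-54388} = 43388 \left(- \frac{1}{54388}\right) = - \frac{10847}{13597} \approx -0.79775$)
$l{\left(X \right)} = \frac{134}{49} + X$ ($l{\left(X \right)} = 2 - \left(- \frac{36}{49} - X\right) = 2 + \left(\frac{36}{49} + X\right) = \frac{134}{49} + X$)
$\frac{1}{x + l{\left(130 \right)}} = \frac{1}{- \frac{10847}{13597} + \left(\frac{134}{49} + 130\right)} = \frac{1}{- \frac{10847}{13597} + \frac{6504}{49}} = \frac{1}{\frac{87903385}{666253}} = \frac{666253}{87903385}$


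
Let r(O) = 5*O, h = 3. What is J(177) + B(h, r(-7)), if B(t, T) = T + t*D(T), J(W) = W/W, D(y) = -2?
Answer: -40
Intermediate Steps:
J(W) = 1
B(t, T) = T - 2*t (B(t, T) = T + t*(-2) = T - 2*t)
J(177) + B(h, r(-7)) = 1 + (5*(-7) - 2*3) = 1 + (-35 - 6) = 1 - 41 = -40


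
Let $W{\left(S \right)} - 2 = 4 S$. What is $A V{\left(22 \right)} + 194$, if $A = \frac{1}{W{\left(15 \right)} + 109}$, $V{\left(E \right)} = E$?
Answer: $\frac{33196}{171} \approx 194.13$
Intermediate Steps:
$W{\left(S \right)} = 2 + 4 S$
$A = \frac{1}{171}$ ($A = \frac{1}{\left(2 + 4 \cdot 15\right) + 109} = \frac{1}{\left(2 + 60\right) + 109} = \frac{1}{62 + 109} = \frac{1}{171} \approx 0.005848$)
$A V{\left(22 \right)} + 194 = \frac{1}{171} \cdot 22 + 194 = \frac{22}{171} + 194 = \frac{33196}{171}$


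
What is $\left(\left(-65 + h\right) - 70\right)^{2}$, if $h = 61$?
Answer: $5476$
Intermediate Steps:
$\left(\left(-65 + h\right) - 70\right)^{2} = \left(\left(-65 + 61\right) - 70\right)^{2} = \left(-4 - 70\right)^{2} = \left(-74\right)^{2} = 5476$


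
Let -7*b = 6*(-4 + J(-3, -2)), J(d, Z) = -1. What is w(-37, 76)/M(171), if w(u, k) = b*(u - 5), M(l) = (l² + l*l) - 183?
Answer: -60/19433 ≈ -0.0030875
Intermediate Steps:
M(l) = -183 + 2*l² (M(l) = (l² + l²) - 183 = 2*l² - 183 = -183 + 2*l²)
b = 30/7 (b = -6*(-4 - 1)/7 = -6*(-5)/7 = -⅐*(-30) = 30/7 ≈ 4.2857)
w(u, k) = -150/7 + 30*u/7 (w(u, k) = 30*(u - 5)/7 = 30*(-5 + u)/7 = -150/7 + 30*u/7)
w(-37, 76)/M(171) = (-150/7 + (30/7)*(-37))/(-183 + 2*171²) = (-150/7 - 1110/7)/(-183 + 2*29241) = -180/(-183 + 58482) = -180/58299 = -180*1/58299 = -60/19433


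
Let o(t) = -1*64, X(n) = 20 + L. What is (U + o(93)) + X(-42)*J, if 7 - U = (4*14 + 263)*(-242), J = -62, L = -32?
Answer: 77885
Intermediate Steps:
X(n) = -12 (X(n) = 20 - 32 = -12)
o(t) = -64
U = 77205 (U = 7 - (4*14 + 263)*(-242) = 7 - (56 + 263)*(-242) = 7 - 319*(-242) = 7 - 1*(-77198) = 7 + 77198 = 77205)
(U + o(93)) + X(-42)*J = (77205 - 64) - 12*(-62) = 77141 + 744 = 77885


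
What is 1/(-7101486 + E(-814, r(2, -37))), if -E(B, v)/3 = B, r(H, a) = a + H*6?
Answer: -1/7099044 ≈ -1.4086e-7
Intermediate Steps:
r(H, a) = a + 6*H
E(B, v) = -3*B
1/(-7101486 + E(-814, r(2, -37))) = 1/(-7101486 - 3*(-814)) = 1/(-7101486 + 2442) = 1/(-7099044) = -1/7099044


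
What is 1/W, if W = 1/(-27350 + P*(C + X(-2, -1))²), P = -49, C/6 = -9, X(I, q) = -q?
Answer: -164991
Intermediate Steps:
C = -54 (C = 6*(-9) = -54)
W = -1/164991 (W = 1/(-27350 - 49*(-54 - 1*(-1))²) = 1/(-27350 - 49*(-54 + 1)²) = 1/(-27350 - 49*(-53)²) = 1/(-27350 - 49*2809) = 1/(-27350 - 137641) = 1/(-164991) = -1/164991 ≈ -6.0609e-6)
1/W = 1/(-1/164991) = -164991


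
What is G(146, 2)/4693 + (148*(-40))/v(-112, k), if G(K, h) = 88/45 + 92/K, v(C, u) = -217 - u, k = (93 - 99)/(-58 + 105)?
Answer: 4289574930542/157140435465 ≈ 27.298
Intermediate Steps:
k = -6/47 ≈ -0.12766
G(K, h) = 88/45 + 92/K (G(K, h) = 88*(1/45) + 92/K = 88/45 + 92/K)
G(146, 2)/4693 + (148*(-40))/v(-112, k) = (88/45 + 92/146)/4693 + (148*(-40))/(-217 - 1*(-6/47)) = (88/45 + 92*(1/146))*(1/4693) - 5920/(-217 + 6/47) = (88/45 + 46/73)*(1/4693) - 5920/(-10193/47) = (8494/3285)*(1/4693) - 5920*(-47/10193) = 8494/15416505 + 278240/10193 = 4289574930542/157140435465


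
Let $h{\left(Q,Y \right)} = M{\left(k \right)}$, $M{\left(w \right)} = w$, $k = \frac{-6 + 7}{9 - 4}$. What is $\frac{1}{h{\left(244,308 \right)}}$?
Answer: $5$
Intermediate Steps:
$k = \frac{1}{5}$ ($k = 1 \cdot \frac{1}{5} = \frac{1}{5} \approx 0.2$)
$h{\left(Q,Y \right)} = \frac{1}{5}$
$\frac{1}{h{\left(244,308 \right)}} = \frac{1}{\frac{1}{5}} = 5$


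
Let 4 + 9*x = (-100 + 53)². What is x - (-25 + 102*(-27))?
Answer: 3024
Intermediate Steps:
x = 245 (x = -4/9 + (-100 + 53)²/9 = -4/9 + (⅑)*(-47)² = -4/9 + (⅑)*2209 = -4/9 + 2209/9 = 245)
x - (-25 + 102*(-27)) = 245 - (-25 + 102*(-27)) = 245 - (-25 - 2754) = 245 - 1*(-2779) = 245 + 2779 = 3024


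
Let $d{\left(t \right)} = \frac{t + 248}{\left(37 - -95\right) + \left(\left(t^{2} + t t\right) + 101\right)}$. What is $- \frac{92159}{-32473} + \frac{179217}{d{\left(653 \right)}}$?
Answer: $\frac{4964512624203950}{29258173} \approx 1.6968 \cdot 10^{8}$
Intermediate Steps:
$d{\left(t \right)} = \frac{248 + t}{233 + 2 t^{2}}$ ($d{\left(t \right)} = \frac{248 + t}{\left(37 + 95\right) + \left(\left(t^{2} + t^{2}\right) + 101\right)} = \frac{248 + t}{132 + \left(2 t^{2} + 101\right)} = \frac{248 + t}{132 + \left(101 + 2 t^{2}\right)} = \frac{248 + t}{233 + 2 t^{2}}$)
$- \frac{92159}{-32473} + \frac{179217}{d{\left(653 \right)}} = - \frac{92159}{-32473} + \frac{179217}{\frac{1}{233 + 2 \cdot 653^{2}} \left(248 + 653\right)} = \left(-92159\right) \left(- \frac{1}{32473}\right) + \frac{179217}{\frac{1}{233 + 2 \cdot 426409} \cdot 901} = \frac{92159}{32473} + \frac{179217}{\frac{1}{233 + 852818} \cdot 901} = \frac{92159}{32473} + \frac{179217}{\frac{1}{853051} \cdot 901} = \frac{92159}{32473} + \frac{179217}{\frac{901}{853051}} = \frac{92159}{32473} + 179217 \cdot \frac{853051}{901} = \frac{92159}{32473} + \frac{152881241067}{901} = \frac{4964512624203950}{29258173}$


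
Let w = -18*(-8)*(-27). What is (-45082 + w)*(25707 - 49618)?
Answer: 1170921670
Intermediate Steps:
w = -3888 (w = 144*(-27) = -3888)
(-45082 + w)*(25707 - 49618) = (-45082 - 3888)*(25707 - 49618) = -48970*(-23911) = 1170921670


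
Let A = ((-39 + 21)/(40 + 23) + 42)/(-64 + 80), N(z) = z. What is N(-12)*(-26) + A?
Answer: 8809/28 ≈ 314.61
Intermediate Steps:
A = 73/28 (A = (-18/63 + 42)/16 = (-18*1/63 + 42)*(1/16) = (-2/7 + 42)*(1/16) = (292/7)*(1/16) = 73/28 ≈ 2.6071)
N(-12)*(-26) + A = -12*(-26) + 73/28 = 312 + 73/28 = 8809/28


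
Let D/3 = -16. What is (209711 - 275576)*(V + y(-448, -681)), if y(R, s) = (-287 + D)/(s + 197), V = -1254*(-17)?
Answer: -679611338655/484 ≈ -1.4042e+9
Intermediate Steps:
V = 21318
D = -48 (D = 3*(-16) = -48)
y(R, s) = -335/(197 + s) (y(R, s) = (-287 - 48)/(s + 197) = -335/(197 + s))
(209711 - 275576)*(V + y(-448, -681)) = (209711 - 275576)*(21318 - 335/(197 - 681)) = -65865*(21318 - 335/(-484)) = -65865*(21318 - 335*(-1/484)) = -65865*(21318 + 335/484) = -65865*10318247/484 = -679611338655/484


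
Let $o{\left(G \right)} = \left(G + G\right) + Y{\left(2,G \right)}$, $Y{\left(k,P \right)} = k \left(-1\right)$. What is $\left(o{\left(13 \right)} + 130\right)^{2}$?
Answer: $23716$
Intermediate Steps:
$Y{\left(k,P \right)} = - k$
$o{\left(G \right)} = -2 + 2 G$ ($o{\left(G \right)} = \left(G + G\right) - 2 = 2 G - 2 = -2 + 2 G$)
$\left(o{\left(13 \right)} + 130\right)^{2} = \left(\left(-2 + 2 \cdot 13\right) + 130\right)^{2} = \left(\left(-2 + 26\right) + 130\right)^{2} = \left(24 + 130\right)^{2} = 154^{2} = 23716$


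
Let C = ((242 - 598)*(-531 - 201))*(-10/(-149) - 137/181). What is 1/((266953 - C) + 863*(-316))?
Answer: 26969/4692586381 ≈ 5.7471e-6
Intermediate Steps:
C = -4847792976/26969 (C = (-356*(-732))*(-10*(-1/149) - 137*1/181) = 260592*(10/149 - 137/181) = 260592*(-18603/26969) = -4847792976/26969 ≈ -1.7975e+5)
1/((266953 - C) + 863*(-316)) = 1/((266953 - 1*(-4847792976/26969)) + 863*(-316)) = 1/((266953 + 4847792976/26969) - 272708) = 1/(12047248433/26969 - 272708) = 1/(4692586381/26969) = 26969/4692586381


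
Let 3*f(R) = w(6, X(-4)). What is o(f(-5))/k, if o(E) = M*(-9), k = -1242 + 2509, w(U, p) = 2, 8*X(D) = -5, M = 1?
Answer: -9/1267 ≈ -0.0071034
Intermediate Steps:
X(D) = -5/8 (X(D) = (1/8)*(-5) = -5/8)
f(R) = 2/3 (f(R) = (1/3)*2 = 2/3)
k = 1267
o(E) = -9 (o(E) = 1*(-9) = -9)
o(f(-5))/k = -9/1267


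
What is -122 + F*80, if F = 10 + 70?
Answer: 6278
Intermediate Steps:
F = 80
-122 + F*80 = -122 + 80*80 = -122 + 6400 = 6278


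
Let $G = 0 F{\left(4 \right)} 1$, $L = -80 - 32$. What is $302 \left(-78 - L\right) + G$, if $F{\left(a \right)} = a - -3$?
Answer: $10268$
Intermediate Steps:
$L = -112$ ($L = -80 - 32 = -112$)
$F{\left(a \right)} = 3 + a$ ($F{\left(a \right)} = a + 3 = 3 + a$)
$G = 0$ ($G = 0 \left(3 + 4\right) 1 = 0 \cdot 7 \cdot 1 = 0 \cdot 1 = 0$)
$302 \left(-78 - L\right) + G = 302 \left(-78 - -112\right) + 0 = 302 \left(-78 + 112\right) + 0 = 302 \cdot 34 + 0 = 10268 + 0 = 10268$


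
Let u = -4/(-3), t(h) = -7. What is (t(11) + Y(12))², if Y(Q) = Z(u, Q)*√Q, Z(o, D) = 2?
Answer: 97 - 56*√3 ≈ 0.0051548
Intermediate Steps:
u = 4/3 (u = -4*(-1)/3 = -2*(-⅔) = 4/3 ≈ 1.3333)
Y(Q) = 2*√Q
(t(11) + Y(12))² = (-7 + 2*√12)² = (-7 + 2*(2*√3))² = (-7 + 4*√3)²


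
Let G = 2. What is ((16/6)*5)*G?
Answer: 80/3 ≈ 26.667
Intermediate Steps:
((16/6)*5)*G = ((16/6)*5)*2 = ((16*(⅙))*5)*2 = ((8/3)*5)*2 = (40/3)*2 = 80/3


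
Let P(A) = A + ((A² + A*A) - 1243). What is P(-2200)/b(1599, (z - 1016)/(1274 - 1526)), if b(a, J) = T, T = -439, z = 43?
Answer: -9676557/439 ≈ -22042.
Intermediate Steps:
b(a, J) = -439
P(A) = -1243 + A + 2*A² (P(A) = A + ((A² + A²) - 1243) = A + (2*A² - 1243) = A + (-1243 + 2*A²) = -1243 + A + 2*A²)
P(-2200)/b(1599, (z - 1016)/(1274 - 1526)) = (-1243 - 2200 + 2*(-2200)²)/(-439) = (-1243 - 2200 + 2*4840000)*(-1/439) = (-1243 - 2200 + 9680000)*(-1/439) = 9676557*(-1/439) = -9676557/439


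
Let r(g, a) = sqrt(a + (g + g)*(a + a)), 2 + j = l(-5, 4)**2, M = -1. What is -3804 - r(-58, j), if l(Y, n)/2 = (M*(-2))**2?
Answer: -3804 - I*sqrt(14322) ≈ -3804.0 - 119.67*I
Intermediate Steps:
l(Y, n) = 8 (l(Y, n) = 2*(-1*(-2))**2 = 2*2**2 = 2*4 = 8)
j = 62 (j = -2 + 8**2 = -2 + 64 = 62)
r(g, a) = sqrt(a + 4*a*g) (r(g, a) = sqrt(a + (2*g)*(2*a)) = sqrt(a + 4*a*g))
-3804 - r(-58, j) = -3804 - sqrt(62*(1 + 4*(-58))) = -3804 - sqrt(62*(1 - 232)) = -3804 - sqrt(62*(-231)) = -3804 - sqrt(-14322) = -3804 - I*sqrt(14322)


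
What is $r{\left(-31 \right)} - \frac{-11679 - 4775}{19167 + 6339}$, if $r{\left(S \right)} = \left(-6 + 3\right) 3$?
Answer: $- \frac{106550}{12753} \approx -8.3549$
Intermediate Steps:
$r{\left(S \right)} = -9$ ($r{\left(S \right)} = \left(-3\right) 3 = -9$)
$r{\left(-31 \right)} - \frac{-11679 - 4775}{19167 + 6339} = -9 - \frac{-11679 - 4775}{19167 + 6339} = -9 - - \frac{16454}{25506} = -9 - \left(-16454\right) \frac{1}{25506} = -9 - - \frac{8227}{12753} = -9 + \frac{8227}{12753} = - \frac{106550}{12753}$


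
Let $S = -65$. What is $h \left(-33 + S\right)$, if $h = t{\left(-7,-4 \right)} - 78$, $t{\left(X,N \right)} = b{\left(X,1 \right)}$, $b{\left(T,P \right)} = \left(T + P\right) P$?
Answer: $8232$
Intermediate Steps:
$b{\left(T,P \right)} = P \left(P + T\right)$ ($b{\left(T,P \right)} = \left(P + T\right) P = P \left(P + T\right)$)
$t{\left(X,N \right)} = 1 + X$ ($t{\left(X,N \right)} = 1 \left(1 + X\right) = 1 + X$)
$h = -84$ ($h = \left(1 - 7\right) - 78 = -6 - 78 = -84$)
$h \left(-33 + S\right) = - 84 \left(-33 - 65\right) = \left(-84\right) \left(-98\right) = 8232$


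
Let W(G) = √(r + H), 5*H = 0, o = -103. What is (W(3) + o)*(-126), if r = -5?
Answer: 12978 - 126*I*√5 ≈ 12978.0 - 281.74*I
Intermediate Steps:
H = 0 (H = (⅕)*0 = 0)
W(G) = I*√5 (W(G) = √(-5 + 0) = √(-5) = I*√5)
(W(3) + o)*(-126) = (I*√5 - 103)*(-126) = (-103 + I*√5)*(-126) = 12978 - 126*I*√5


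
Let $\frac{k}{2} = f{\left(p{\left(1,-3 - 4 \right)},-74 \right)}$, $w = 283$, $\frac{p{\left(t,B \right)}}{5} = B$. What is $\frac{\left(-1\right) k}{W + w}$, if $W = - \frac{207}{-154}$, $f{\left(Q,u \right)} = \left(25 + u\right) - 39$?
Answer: $\frac{27104}{43789} \approx 0.61897$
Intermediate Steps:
$p{\left(t,B \right)} = 5 B$
$f{\left(Q,u \right)} = -14 + u$
$W = \frac{207}{154}$ ($W = \left(-207\right) \left(- \frac{1}{154}\right) = \frac{207}{154} \approx 1.3442$)
$k = -176$ ($k = 2 \left(-14 - 74\right) = 2 \left(-88\right) = -176$)
$\frac{\left(-1\right) k}{W + w} = \frac{\left(-1\right) \left(-176\right)}{\frac{207}{154} + 283} = \frac{176}{\frac{43789}{154}} = 176 \cdot \frac{154}{43789} = \frac{27104}{43789}$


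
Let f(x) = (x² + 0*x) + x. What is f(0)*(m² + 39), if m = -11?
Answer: 0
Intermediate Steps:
f(x) = x + x² (f(x) = (x² + 0) + x = x² + x = x + x²)
f(0)*(m² + 39) = (0*(1 + 0))*((-11)² + 39) = (0*1)*(121 + 39) = 0*160 = 0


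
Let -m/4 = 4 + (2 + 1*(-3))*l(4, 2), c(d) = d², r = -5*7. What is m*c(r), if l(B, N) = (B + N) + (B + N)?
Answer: 39200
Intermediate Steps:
l(B, N) = 2*B + 2*N
r = -35
m = 32 (m = -4*(4 + (2 + 1*(-3))*(2*4 + 2*2)) = -4*(4 + (2 - 3)*(8 + 4)) = -4*(4 - 1*12) = -4*(4 - 12) = -4*(-8) = 32)
m*c(r) = 32*(-35)² = 32*1225 = 39200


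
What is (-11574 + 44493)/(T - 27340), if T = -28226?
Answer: -10973/18522 ≈ -0.59243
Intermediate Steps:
(-11574 + 44493)/(T - 27340) = (-11574 + 44493)/(-28226 - 27340) = 32919/(-55566) = 32919*(-1/55566) = -10973/18522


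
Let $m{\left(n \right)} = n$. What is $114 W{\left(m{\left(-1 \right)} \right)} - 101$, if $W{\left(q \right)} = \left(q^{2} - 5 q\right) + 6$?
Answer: $1267$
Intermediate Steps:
$W{\left(q \right)} = 6 + q^{2} - 5 q$
$114 W{\left(m{\left(-1 \right)} \right)} - 101 = 114 \left(6 + \left(-1\right)^{2} - -5\right) - 101 = 114 \left(6 + 1 + 5\right) - 101 = 114 \cdot 12 - 101 = 1368 - 101 = 1267$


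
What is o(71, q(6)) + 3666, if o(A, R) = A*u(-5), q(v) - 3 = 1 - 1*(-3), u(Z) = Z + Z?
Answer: 2956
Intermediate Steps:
u(Z) = 2*Z
q(v) = 7 (q(v) = 3 + (1 - 1*(-3)) = 3 + (1 + 3) = 3 + 4 = 7)
o(A, R) = -10*A (o(A, R) = A*(2*(-5)) = A*(-10) = -10*A)
o(71, q(6)) + 3666 = -10*71 + 3666 = -710 + 3666 = 2956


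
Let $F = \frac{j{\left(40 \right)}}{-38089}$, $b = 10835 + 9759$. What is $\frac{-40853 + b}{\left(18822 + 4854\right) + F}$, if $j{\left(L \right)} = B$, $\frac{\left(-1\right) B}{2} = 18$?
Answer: $- \frac{257215017}{300598400} \approx -0.85568$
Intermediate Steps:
$B = -36$ ($B = \left(-2\right) 18 = -36$)
$j{\left(L \right)} = -36$
$b = 20594$
$F = \frac{36}{38089}$ ($F = - \frac{36}{-38089} = \left(-36\right) \left(- \frac{1}{38089}\right) = \frac{36}{38089} \approx 0.00094515$)
$\frac{-40853 + b}{\left(18822 + 4854\right) + F} = \frac{-40853 + 20594}{\left(18822 + 4854\right) + \frac{36}{38089}} = - \frac{20259}{23676 + \frac{36}{38089}} = - \frac{20259}{\frac{901795200}{38089}} = \left(-20259\right) \frac{38089}{901795200} = - \frac{257215017}{300598400}$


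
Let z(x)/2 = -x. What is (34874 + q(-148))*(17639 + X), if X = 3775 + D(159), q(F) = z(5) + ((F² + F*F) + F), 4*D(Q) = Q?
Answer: 1684634265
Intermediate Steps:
D(Q) = Q/4
z(x) = -2*x (z(x) = 2*(-x) = -2*x)
q(F) = -10 + F + 2*F² (q(F) = -2*5 + ((F² + F*F) + F) = -10 + ((F² + F²) + F) = -10 + (2*F² + F) = -10 + (F + 2*F²) = -10 + F + 2*F²)
X = 15259/4 (X = 3775 + (¼)*159 = 3775 + 159/4 = 15259/4 ≈ 3814.8)
(34874 + q(-148))*(17639 + X) = (34874 + (-10 - 148 + 2*(-148)²))*(17639 + 15259/4) = (34874 + (-10 - 148 + 2*21904))*(85815/4) = (34874 + (-10 - 148 + 43808))*(85815/4) = (34874 + 43650)*(85815/4) = 78524*(85815/4) = 1684634265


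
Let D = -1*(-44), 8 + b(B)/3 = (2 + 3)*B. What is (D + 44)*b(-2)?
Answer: -4752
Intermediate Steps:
b(B) = -24 + 15*B (b(B) = -24 + 3*((2 + 3)*B) = -24 + 3*(5*B) = -24 + 15*B)
D = 44
(D + 44)*b(-2) = (44 + 44)*(-24 + 15*(-2)) = 88*(-24 - 30) = 88*(-54) = -4752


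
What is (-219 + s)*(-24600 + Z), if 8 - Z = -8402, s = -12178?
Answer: 200707430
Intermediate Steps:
Z = 8410 (Z = 8 - 1*(-8402) = 8 + 8402 = 8410)
(-219 + s)*(-24600 + Z) = (-219 - 12178)*(-24600 + 8410) = -12397*(-16190) = 200707430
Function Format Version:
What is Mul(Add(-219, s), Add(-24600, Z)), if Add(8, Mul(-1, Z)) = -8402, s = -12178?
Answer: 200707430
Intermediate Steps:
Z = 8410 (Z = Add(8, Mul(-1, -8402)) = Add(8, 8402) = 8410)
Mul(Add(-219, s), Add(-24600, Z)) = Mul(Add(-219, -12178), Add(-24600, 8410)) = Mul(-12397, -16190) = 200707430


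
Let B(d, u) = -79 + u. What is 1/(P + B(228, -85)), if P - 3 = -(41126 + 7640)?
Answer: -1/48927 ≈ -2.0439e-5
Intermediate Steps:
P = -48763 (P = 3 - (41126 + 7640) = 3 - 1*48766 = 3 - 48766 = -48763)
1/(P + B(228, -85)) = 1/(-48763 + (-79 - 85)) = 1/(-48763 - 164) = 1/(-48927) = -1/48927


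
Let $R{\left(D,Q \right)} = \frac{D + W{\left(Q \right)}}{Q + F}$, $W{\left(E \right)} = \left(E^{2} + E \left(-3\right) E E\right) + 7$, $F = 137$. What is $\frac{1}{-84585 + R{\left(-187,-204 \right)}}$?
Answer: $- \frac{67}{31177623} \approx -2.149 \cdot 10^{-6}$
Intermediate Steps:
$W{\left(E \right)} = 7 + E^{2} - 3 E^{3}$ ($W{\left(E \right)} = \left(E^{2} + - 3 E E E\right) + 7 = \left(E^{2} + - 3 E^{2} E\right) + 7 = \left(E^{2} - 3 E^{3}\right) + 7 = 7 + E^{2} - 3 E^{3}$)
$R{\left(D,Q \right)} = \frac{7 + D + Q^{2} - 3 Q^{3}}{137 + Q}$ ($R{\left(D,Q \right)} = \frac{D + \left(7 + Q^{2} - 3 Q^{3}\right)}{Q + 137} = \frac{7 + D + Q^{2} - 3 Q^{3}}{137 + Q}$)
$\frac{1}{-84585 + R{\left(-187,-204 \right)}} = \frac{1}{-84585 + \frac{7 - 187 + \left(-204\right)^{2} - 3 \left(-204\right)^{3}}{137 - 204}} = \frac{1}{-84585 + \frac{7 - 187 + 41616 - -25468992}{-67}} = \frac{1}{-84585 - \frac{7 - 187 + 41616 + 25468992}{67}} = \frac{1}{-84585 - \frac{25510428}{67}} = \frac{1}{- \frac{31177623}{67}} = - \frac{67}{31177623}$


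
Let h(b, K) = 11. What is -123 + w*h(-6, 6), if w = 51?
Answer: 438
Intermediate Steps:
-123 + w*h(-6, 6) = -123 + 51*11 = -123 + 561 = 438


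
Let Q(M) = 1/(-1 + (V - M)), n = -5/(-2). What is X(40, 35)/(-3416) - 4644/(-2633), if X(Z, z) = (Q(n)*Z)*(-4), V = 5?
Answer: 6054284/3372873 ≈ 1.7950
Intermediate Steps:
n = 5/2 (n = -5*(-½) = 5/2 ≈ 2.5000)
Q(M) = 1/(4 - M) (Q(M) = 1/(-1 + (5 - M)) = 1/(4 - M))
X(Z, z) = -8*Z/3 (X(Z, z) = ((-1/(-4 + 5/2))*Z)*(-4) = ((-1/(-3/2))*Z)*(-4) = ((-1*(-⅔))*Z)*(-4) = (2*Z/3)*(-4) = -8*Z/3)
X(40, 35)/(-3416) - 4644/(-2633) = -8/3*40/(-3416) - 4644/(-2633) = -320/3*(-1/3416) - 4644*(-1/2633) = 40/1281 + 4644/2633 = 6054284/3372873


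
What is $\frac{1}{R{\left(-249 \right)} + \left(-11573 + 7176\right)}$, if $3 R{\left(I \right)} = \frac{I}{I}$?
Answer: $- \frac{3}{13190} \approx -0.00022745$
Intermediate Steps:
$R{\left(I \right)} = \frac{1}{3}$ ($R{\left(I \right)} = \frac{I \frac{1}{I}}{3} = \frac{1}{3} \cdot 1 = \frac{1}{3}$)
$\frac{1}{R{\left(-249 \right)} + \left(-11573 + 7176\right)} = \frac{1}{\frac{1}{3} + \left(-11573 + 7176\right)} = \frac{1}{\frac{1}{3} - 4397} = \frac{1}{- \frac{13190}{3}} = - \frac{3}{13190}$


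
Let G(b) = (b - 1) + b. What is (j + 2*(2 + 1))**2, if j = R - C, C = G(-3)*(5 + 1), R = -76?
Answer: 784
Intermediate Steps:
G(b) = -1 + 2*b (G(b) = (-1 + b) + b = -1 + 2*b)
C = -42 (C = (-1 + 2*(-3))*(5 + 1) = (-1 - 6)*6 = -7*6 = -42)
j = -34 (j = -76 - 1*(-42) = -76 + 42 = -34)
(j + 2*(2 + 1))**2 = (-34 + 2*(2 + 1))**2 = (-34 + 2*3)**2 = (-34 + 6)**2 = (-28)**2 = 784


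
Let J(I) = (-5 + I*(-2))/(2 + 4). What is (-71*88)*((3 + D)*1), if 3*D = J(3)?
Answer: -134332/9 ≈ -14926.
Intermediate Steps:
J(I) = -⅚ - I/3 (J(I) = (-5 - 2*I)/6 = (-5 - 2*I)*(⅙) = -⅚ - I/3)
D = -11/18 (D = (-⅚ - ⅓*3)/3 = (-⅚ - 1)/3 = (⅓)*(-11/6) = -11/18 ≈ -0.61111)
(-71*88)*((3 + D)*1) = (-71*88)*((3 - 11/18)*1) = -134332/9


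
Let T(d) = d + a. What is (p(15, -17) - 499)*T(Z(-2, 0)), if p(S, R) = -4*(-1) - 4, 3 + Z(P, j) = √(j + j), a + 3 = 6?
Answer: 0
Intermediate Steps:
a = 3 (a = -3 + 6 = 3)
Z(P, j) = -3 + √2*√j (Z(P, j) = -3 + √(j + j) = -3 + √(2*j) = -3 + √2*√j)
T(d) = 3 + d (T(d) = d + 3 = 3 + d)
p(S, R) = 0 (p(S, R) = 4 - 4 = 0)
(p(15, -17) - 499)*T(Z(-2, 0)) = (0 - 499)*(3 + (-3 + √2*√0)) = -499*(3 + (-3 + √2*0)) = -499*(3 + (-3 + 0)) = -499*(3 - 3) = -499*0 = 0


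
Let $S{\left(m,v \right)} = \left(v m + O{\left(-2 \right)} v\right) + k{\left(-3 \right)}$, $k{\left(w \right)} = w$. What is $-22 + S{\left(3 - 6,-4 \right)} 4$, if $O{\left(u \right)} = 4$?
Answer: $-50$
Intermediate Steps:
$S{\left(m,v \right)} = -3 + 4 v + m v$ ($S{\left(m,v \right)} = \left(v m + 4 v\right) - 3 = \left(m v + 4 v\right) - 3 = \left(4 v + m v\right) - 3 = -3 + 4 v + m v$)
$-22 + S{\left(3 - 6,-4 \right)} 4 = -22 + \left(-3 + 4 \left(-4\right) + \left(3 - 6\right) \left(-4\right)\right) 4 = -22 + \left(-3 - 16 + \left(3 - 6\right) \left(-4\right)\right) 4 = -22 + \left(-3 - 16 - -12\right) 4 = -22 + \left(-3 - 16 + 12\right) 4 = -22 - 28 = -50$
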